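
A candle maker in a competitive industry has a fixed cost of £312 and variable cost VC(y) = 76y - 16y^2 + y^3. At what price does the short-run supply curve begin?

The firm shuts down when price falls below the minimum of average variable cost. AVC = VC/y = 76 - 16y + y^2.
dAVC/dy = -16 + 2y = 0 gives y = 8. min AVC = 76 - 16·8 + 8^2 = 12.
The firm shuts down for any P below £12.

£12 per unit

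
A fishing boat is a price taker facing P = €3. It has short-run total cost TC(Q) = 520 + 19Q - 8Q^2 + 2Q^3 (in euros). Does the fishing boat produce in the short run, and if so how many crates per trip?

From TC, MC = TC'(Q) = 19 - 16Q + 6Q^2 and AVC = VC/Q = 19 - 8Q + 2Q^2.
AVC is minimized where dAVC/dQ = -8 + 4Q = 0, at Q = 2; min AVC = 19 - 8·2 + 2·2^2 = €11.
Since P = €3 < min AVC = €11, price fails to cover variable cost at any output.
Shutting down limits the loss to fixed cost, €520.

Shut down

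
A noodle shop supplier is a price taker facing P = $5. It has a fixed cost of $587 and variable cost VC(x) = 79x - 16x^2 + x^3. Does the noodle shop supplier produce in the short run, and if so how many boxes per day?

Strip out fixed cost: VC = 79x - 16x^2 + x^3. Then AVC = 79 - 16x + x^2 and MC = 79 - 32x + 3x^2.
AVC hits its minimum where MC = AVC, at x = 8, giving min AVC = 79 - 16·8 + 8^2 = $15.
P = $5 lies below min AVC = $15; no output level covers variable cost.
The firm minimizes its loss by shutting down and losing only its fixed cost of $587.

Shut down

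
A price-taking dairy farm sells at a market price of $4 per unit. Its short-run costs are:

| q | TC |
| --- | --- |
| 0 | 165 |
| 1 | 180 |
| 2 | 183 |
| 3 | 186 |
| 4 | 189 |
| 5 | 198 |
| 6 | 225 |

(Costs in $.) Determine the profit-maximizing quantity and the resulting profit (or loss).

q = 0 (shut down); profit = -$165

Compute π = P·q − TC at each output: q=0: -165; q=1: -176; q=2: -175; q=3: -174; q=4: -173; q=5: -178; q=6: -201.
Profit is highest at q = 0. Equivalently, the lowest AVC in the table is 24/4 ≈ $6 at q = 4, and P = $4 falls below it — price never covers variable cost, so the firm shuts down and loses only its fixed cost.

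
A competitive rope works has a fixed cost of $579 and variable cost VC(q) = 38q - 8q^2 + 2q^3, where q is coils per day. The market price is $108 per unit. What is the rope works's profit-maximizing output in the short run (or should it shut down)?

Strip out fixed cost: VC = 38q - 8q^2 + 2q^3. Then AVC = 38 - 8q + 2q^2 and MC = 38 - 16q + 6q^2.
AVC hits its minimum where MC = AVC, at q = 2, giving min AVC = 38 - 8·2 + 2·2^2 = $30.
Because $108 ≥ $30, revenue can cover variable cost; the firm operates.
Set P = MC: 108 = 38 - 16q + 6q^2 → -70 - 16q + 6q^2 = 0. The roots are q = -7/3 and q = 5; the profit-maximizing output is on the rising part of MC, so q* = 5.
Check: AVC at q = 5 is $48 ≤ P, so revenue covers variable cost.
Profit = P·q − TC = 108·5 − 819 = -$279, a loss, but smaller than the $579 fixed cost the firm would lose by shutting down.

Produce at q = 5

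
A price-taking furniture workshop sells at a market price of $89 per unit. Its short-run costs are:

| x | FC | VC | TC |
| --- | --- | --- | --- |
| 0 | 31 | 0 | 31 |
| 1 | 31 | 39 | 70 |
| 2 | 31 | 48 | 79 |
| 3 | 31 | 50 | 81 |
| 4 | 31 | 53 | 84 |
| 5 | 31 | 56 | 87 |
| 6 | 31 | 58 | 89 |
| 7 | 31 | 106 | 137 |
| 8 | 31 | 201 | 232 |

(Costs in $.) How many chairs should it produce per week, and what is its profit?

x = 7; profit = $486

Profit at each row (π = 89x − TC): x=0: -31; x=1: 19; x=2: 99; x=3: 186; x=4: 272; x=5: 358; x=6: 445; x=7: 486; x=8: 480.
Profit is maximized at x = 7. AVC there is 106/7 = $15.14 ≤ P, so producing beats shutting down (which would give -$31).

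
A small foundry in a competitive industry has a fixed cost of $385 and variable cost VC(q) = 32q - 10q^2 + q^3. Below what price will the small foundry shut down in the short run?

$7 per unit

Short-run supply begins at min AVC. From VC = 32q - 10q^2 + q^3, AVC = 32 - 10q + q^2.
At the minimum of AVC, MC = AVC. MC = 32 - 20q + 3q^2; setting MC = AVC gives 2q^2 - 10q = 0, so q = 5. min AVC = 7.
So the shutdown price is $7.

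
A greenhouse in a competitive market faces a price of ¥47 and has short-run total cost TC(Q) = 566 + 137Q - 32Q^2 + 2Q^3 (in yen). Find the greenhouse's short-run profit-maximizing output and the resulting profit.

AVC = 137 - 32Q + 2Q^2 has its minimum ¥9 at Q = 8; price ¥47 clears that bar, so the firm operates.
With MC = 137 - 64Q + 6Q^2, P = MC on the upward-sloping part at Q* = 9.
TR = 47·9 = 423. TC = 566 + 99 = 665. Profit = 423 − 665 = -¥242.
By producing, the firm covers all variable cost plus ¥324 of fixed cost; shutting down would lose the full ¥566.

Profit = -¥242 at Q = 9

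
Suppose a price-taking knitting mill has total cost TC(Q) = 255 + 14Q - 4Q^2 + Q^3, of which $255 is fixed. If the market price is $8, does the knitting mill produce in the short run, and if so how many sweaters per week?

From TC, MC = TC'(Q) = 14 - 8Q + 3Q^2 and AVC = VC/Q = 14 - 4Q + Q^2.
AVC hits its minimum where MC = AVC, at Q = 2, giving min AVC = 14 - 4·2 + 2^2 = $10.
Since P = $8 < min AVC = $10, price fails to cover variable cost at any output.
Best response: produce nothing and absorb the $255 fixed cost.

Shut down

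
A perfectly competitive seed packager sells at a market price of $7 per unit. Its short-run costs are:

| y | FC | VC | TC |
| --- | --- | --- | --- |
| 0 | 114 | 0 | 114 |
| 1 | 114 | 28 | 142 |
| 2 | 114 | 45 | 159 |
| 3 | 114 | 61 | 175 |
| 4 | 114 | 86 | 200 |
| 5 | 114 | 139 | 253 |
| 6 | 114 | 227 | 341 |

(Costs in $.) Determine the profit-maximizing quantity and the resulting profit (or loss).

y = 0 (shut down); profit = -$114

Profit at each row (π = 7y − TC): y=0: -114; y=1: -135; y=2: -145; y=3: -154; y=4: -172; y=5: -218; y=6: -299.
Profit is highest at y = 0. Equivalently, the lowest AVC in the table is 61/3 ≈ $20.33 at y = 3, and P = $7 falls below it — price never covers variable cost, so the firm shuts down and loses only its fixed cost.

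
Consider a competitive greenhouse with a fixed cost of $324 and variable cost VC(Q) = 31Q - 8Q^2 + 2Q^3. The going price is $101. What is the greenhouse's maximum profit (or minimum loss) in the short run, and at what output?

AVC = 31 - 8Q + 2Q^2; min AVC = $23 at Q = 2. Since P = $101 ≥ min AVC, the firm produces.
With MC = 31 - 16Q + 6Q^2, P = MC on the upward-sloping part at Q* = 5.
TR = 101·5 = 505. TC = 324 + 205 = 529. Profit = 505 − 529 = -$24.
By producing, the firm covers all variable cost plus $300 of fixed cost; shutting down would lose the full $324.

Profit = -$24 at Q = 5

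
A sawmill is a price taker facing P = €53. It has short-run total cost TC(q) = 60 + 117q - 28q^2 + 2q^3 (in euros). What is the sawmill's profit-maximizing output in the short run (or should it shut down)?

From TC, MC = TC'(q) = 117 - 56q + 6q^2 and AVC = VC/q = 117 - 28q + 2q^2.
The AVC parabola has its vertex at q = 28/4 = 7, where AVC = 117 - 28·7 + 2·7^2 = €19.
Because €53 ≥ €19, revenue can cover variable cost; the firm operates.
P = MC gives 64 - 56q + 6q^2 = 0, with roots 4/3 and 8. Take the larger (rising MC): q* = 8.
Check: AVC at q = 8 is €21 ≤ P, so revenue covers variable cost.
Profit = P·q − TC = 53·8 − 228 = €196.

Produce at q = 8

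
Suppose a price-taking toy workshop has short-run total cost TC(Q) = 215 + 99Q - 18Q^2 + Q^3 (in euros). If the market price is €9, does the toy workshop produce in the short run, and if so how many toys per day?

Shut down

Variable cost is VC = 99Q - 18Q^2 + Q^3, so AVC = VC/Q = 99 - 18Q + Q^2 and MC = dTC/dQ = 99 - 36Q + 3Q^2.
The AVC parabola has its vertex at Q = 18/2 = 9, where AVC = 99 - 18·9 + 9^2 = €18.
With P < min AVC (€9 < €18), every unit sold adds to the loss.
The firm minimizes its loss by shutting down and losing only its fixed cost of €215.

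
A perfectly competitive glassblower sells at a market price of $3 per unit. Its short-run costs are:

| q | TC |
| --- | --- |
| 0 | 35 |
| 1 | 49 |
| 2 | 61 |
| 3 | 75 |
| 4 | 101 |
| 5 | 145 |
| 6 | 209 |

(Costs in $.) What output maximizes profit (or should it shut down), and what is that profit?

q = 0 (shut down); profit = -$35

Profit at each row (π = 3q − TC): q=0: -35; q=1: -46; q=2: -55; q=3: -66; q=4: -89; q=5: -130; q=6: -191.
Profit is highest at q = 0. Equivalently, the lowest AVC in the table is 26/2 ≈ $13 at q = 2, and P = $3 falls below it — price never covers variable cost, so the firm shuts down and loses only its fixed cost.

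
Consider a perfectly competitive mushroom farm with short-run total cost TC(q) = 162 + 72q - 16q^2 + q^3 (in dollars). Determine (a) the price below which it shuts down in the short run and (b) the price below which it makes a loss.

Shutdown price = $8; break-even price = $27

Shutdown price = min AVC. AVC = 72 - 16q + q^2, with vertex at q = 8 and minimum $8.
ATC = 162/q + 72 - 16q + q^2. Setting dATC/dq = −162/q^2 − 16 + 2q = 0 gives q = 9 (since 2·9^3 − 16·9^2 = 162).
min ATC = 162/9 + 72 − 16·9 + 9^2 = $27. That is the break-even price.
Between these two prices the firm operates at a loss; above $27 it earns a profit.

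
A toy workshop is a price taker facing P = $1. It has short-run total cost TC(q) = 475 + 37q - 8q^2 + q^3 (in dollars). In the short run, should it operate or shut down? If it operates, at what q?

From TC, MC = TC'(q) = 37 - 16q + 3q^2 and AVC = VC/q = 37 - 8q + q^2.
The AVC parabola has its vertex at q = 8/2 = 4, where AVC = 37 - 8·4 + 4^2 = $21.
With P < min AVC ($1 < $21), every unit sold adds to the loss.
Best response: produce nothing and absorb the $475 fixed cost.

Shut down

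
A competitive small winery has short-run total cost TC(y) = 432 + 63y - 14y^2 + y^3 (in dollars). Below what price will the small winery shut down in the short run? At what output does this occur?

The shutdown price is the minimum of AVC. VC = 63y - 14y^2 + y^3, so AVC = 63 - 14y + y^2.
At the minimum of AVC, MC = AVC. MC = 63 - 28y + 3y^2; setting MC = AVC gives 2y^2 - 14y = 0, so y = 7. min AVC = 14.
The firm shuts down for any P below $14.

$14 per unit, at y = 7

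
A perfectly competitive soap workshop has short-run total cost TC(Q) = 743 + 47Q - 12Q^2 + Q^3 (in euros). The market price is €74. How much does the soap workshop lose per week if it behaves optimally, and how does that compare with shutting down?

Profit = -€257 at Q = 9

AVC = 47 - 12Q + Q^2; min AVC = €11 at Q = 6. Since P = €74 ≥ min AVC, the firm produces.
With MC = 47 - 24Q + 3Q^2, P = MC on the upward-sloping part at Q* = 9.
TR = 74·9 = 666. TC = 743 + 180 = 923. Profit = 666 − 923 = -€257.
That loss of €257 beats the €743 the firm would lose by shutting down; producing recovers €486 of fixed cost.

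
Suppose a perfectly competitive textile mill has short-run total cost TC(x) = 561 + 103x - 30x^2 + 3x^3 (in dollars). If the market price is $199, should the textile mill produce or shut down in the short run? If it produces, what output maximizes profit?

From TC, MC = TC'(x) = 103 - 60x + 9x^2 and AVC = VC/x = 103 - 30x + 3x^2.
The AVC parabola has its vertex at x = 30/6 = 5, where AVC = 103 - 30·5 + 3·5^2 = $28.
P = $199 exceeds min AVC = $28, so the firm stays open.
P = MC gives -96 - 60x + 9x^2 = 0, with roots -4/3 and 8. Take the larger (rising MC): x* = 8.
Check: AVC at x = 8 is $55 ≤ P, so revenue covers variable cost.
Profit = P·x − TC = 199·8 − 1001 = $591.

Produce at x = 8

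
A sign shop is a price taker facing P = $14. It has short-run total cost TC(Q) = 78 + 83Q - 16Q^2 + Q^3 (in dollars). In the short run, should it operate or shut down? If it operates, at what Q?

Shut down

From TC, MC = TC'(Q) = 83 - 32Q + 3Q^2 and AVC = VC/Q = 83 - 16Q + Q^2.
AVC hits its minimum where MC = AVC, at Q = 8, giving min AVC = 83 - 16·8 + 8^2 = $19.
Since P = $14 < min AVC = $19, price fails to cover variable cost at any output.
The firm minimizes its loss by shutting down and losing only its fixed cost of $78.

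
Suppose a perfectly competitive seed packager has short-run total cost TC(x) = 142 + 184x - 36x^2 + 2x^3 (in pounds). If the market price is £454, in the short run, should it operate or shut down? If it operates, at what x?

Strip out fixed cost: VC = 184x - 36x^2 + 2x^3. Then AVC = 184 - 36x + 2x^2 and MC = 184 - 72x + 6x^2.
AVC hits its minimum where MC = AVC, at x = 9, giving min AVC = 184 - 36·9 + 2·9^2 = £22.
P = £454 exceeds min AVC = £22, so the firm stays open.
P = MC gives -270 - 72x + 6x^2 = 0, with roots -3 and 15. Take the larger (rising MC): x* = 15.
Check: AVC at x = 15 is £94 ≤ P, so revenue covers variable cost.
Profit = P·x − TC = 454·15 − 1552 = £5258.

Produce at x = 15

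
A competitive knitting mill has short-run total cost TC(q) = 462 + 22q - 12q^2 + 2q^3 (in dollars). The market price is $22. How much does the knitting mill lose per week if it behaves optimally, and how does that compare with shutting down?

AVC = 22 - 12q + 2q^2 has its minimum $4 at q = 3; price $22 clears that bar, so the firm operates.
MC = 22 - 24q + 6q^2. Setting P = MC and taking the root on the rising branch gives q* = 4.
TR = 22·4 = 88. TC = 462 + 24 = 486. Profit = 88 − 486 = -$398.
By producing, the firm covers all variable cost plus $64 of fixed cost; shutting down would lose the full $462.

Profit = -$398 at q = 4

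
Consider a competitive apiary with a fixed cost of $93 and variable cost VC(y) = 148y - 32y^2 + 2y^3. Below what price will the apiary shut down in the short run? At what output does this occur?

The shutdown price is the minimum of AVC. VC = 148y - 32y^2 + 2y^3, so AVC = 148 - 32y + 2y^2.
dAVC/dy = -32 + 4y = 0 gives y = 8. min AVC = 148 - 32·8 + 2·8^2 = 20.
For P < $20 the firm produces nothing.

$20 per unit, at y = 8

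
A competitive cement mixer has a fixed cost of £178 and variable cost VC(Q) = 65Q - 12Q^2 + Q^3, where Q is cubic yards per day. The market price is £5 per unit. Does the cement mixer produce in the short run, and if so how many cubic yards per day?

Strip out fixed cost: VC = 65Q - 12Q^2 + Q^3. Then AVC = 65 - 12Q + Q^2 and MC = 65 - 24Q + 3Q^2.
AVC hits its minimum where MC = AVC, at Q = 6, giving min AVC = 65 - 12·6 + 6^2 = £29.
Since P = £5 < min AVC = £29, price fails to cover variable cost at any output.
The firm minimizes its loss by shutting down and losing only its fixed cost of £178.

Shut down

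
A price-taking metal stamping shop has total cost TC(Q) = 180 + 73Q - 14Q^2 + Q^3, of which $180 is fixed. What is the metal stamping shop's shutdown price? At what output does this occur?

$24 per unit, at Q = 7

The firm shuts down when price falls below the minimum of average variable cost. AVC = VC/Q = 73 - 14Q + Q^2.
dAVC/dQ = -14 + 2Q = 0 gives Q = 7. min AVC = 73 - 14·7 + 7^2 = 24.
The firm shuts down for any P below $24.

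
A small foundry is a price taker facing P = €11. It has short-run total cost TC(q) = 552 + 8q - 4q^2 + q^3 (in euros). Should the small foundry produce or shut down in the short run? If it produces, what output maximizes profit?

Variable cost is VC = 8q - 4q^2 + q^3, so AVC = VC/q = 8 - 4q + q^2 and MC = dTC/dq = 8 - 8q + 3q^2.
AVC hits its minimum where MC = AVC, at q = 2, giving min AVC = 8 - 4·2 + 2^2 = €4.
P = €11 exceeds min AVC = €4, so the firm stays open.
P = MC gives -3 - 8q + 3q^2 = 0, with roots -1/3 and 3. Take the larger (rising MC): q* = 3.
Check: AVC at q = 3 is €5 ≤ P, so revenue covers variable cost.
Profit = P·q − TC = 11·3 − 567 = -€534, a loss, but smaller than the €552 fixed cost the firm would lose by shutting down.

Produce at q = 3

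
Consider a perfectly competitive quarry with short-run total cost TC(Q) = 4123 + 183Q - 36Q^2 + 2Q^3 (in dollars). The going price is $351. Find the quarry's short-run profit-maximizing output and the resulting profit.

AVC = 183 - 36Q + 2Q^2; min AVC = $21 at Q = 9. Since P = $351 ≥ min AVC, the firm produces.
With MC = 183 - 72Q + 6Q^2, P = MC on the upward-sloping part at Q* = 14.
TR = 351·14 = 4914. TC = 4123 + 994 = 5117. Profit = 4914 − 5117 = -$203.
Shutting down would mean losing the fixed cost of $4123, so operating at a loss of $203 is better by $3920.

Profit = -$203 at Q = 14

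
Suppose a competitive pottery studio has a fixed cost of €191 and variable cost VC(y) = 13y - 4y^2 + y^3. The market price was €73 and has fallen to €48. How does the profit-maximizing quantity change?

Output falls from 6 to 5

MC = 13 - 8y + 3y^2; the shutdown threshold is min AVC = €9 (at y = 2).
With P = €73 above the shutdown price, P = MC gives y = 6.
At P = €48 ≥ min AVC, set P = MC: y = 5. The firm stays open but cuts output.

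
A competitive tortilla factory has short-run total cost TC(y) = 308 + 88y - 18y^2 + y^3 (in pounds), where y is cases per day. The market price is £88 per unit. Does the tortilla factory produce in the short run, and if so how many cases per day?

From TC, MC = TC'(y) = 88 - 36y + 3y^2 and AVC = VC/y = 88 - 18y + y^2.
AVC is minimized where dAVC/dy = -18 + 2y = 0, at y = 9; min AVC = 88 - 18·9 + 9^2 = £7.
P = £88 exceeds min AVC = £7, so the firm stays open.
Set P = MC: 88 = 88 - 36y + 3y^2 → -36y + 3y^2 = 0. The roots are y = 0 and y = 12; the profit-maximizing output is on the rising part of MC, so y* = 12.
Check: AVC at y = 12 is £16 ≤ P, so revenue covers variable cost.
Profit = P·y − TC = 88·12 − 500 = £556.

Produce at y = 12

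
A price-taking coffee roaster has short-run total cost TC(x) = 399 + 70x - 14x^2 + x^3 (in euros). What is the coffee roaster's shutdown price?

€21 per unit

Short-run supply begins at min AVC. From VC = 70x - 14x^2 + x^3, AVC = 70 - 14x + x^2.
dAVC/dx = -14 + 2x = 0 gives x = 7. min AVC = 70 - 14·7 + 7^2 = 21.
The firm shuts down for any P below €21.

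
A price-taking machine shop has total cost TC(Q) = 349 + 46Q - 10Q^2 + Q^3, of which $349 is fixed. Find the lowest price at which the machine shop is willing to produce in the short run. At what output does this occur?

$21 per unit, at Q = 5

The firm shuts down when price falls below the minimum of average variable cost. AVC = VC/Q = 46 - 10Q + Q^2.
At the minimum of AVC, MC = AVC. MC = 46 - 20Q + 3Q^2; setting MC = AVC gives 2Q^2 - 10Q = 0, so Q = 5. min AVC = 21.
For P < $21 the firm produces nothing.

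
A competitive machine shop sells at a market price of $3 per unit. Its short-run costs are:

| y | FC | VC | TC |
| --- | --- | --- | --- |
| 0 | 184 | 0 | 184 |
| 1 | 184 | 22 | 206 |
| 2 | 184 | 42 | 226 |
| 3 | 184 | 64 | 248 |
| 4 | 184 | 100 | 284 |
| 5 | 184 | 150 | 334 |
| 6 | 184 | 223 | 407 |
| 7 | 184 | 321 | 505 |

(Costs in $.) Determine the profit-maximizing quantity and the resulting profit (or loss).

y = 0 (shut down); profit = -$184

Tabulate TR − TC: y=0: -184; y=1: -203; y=2: -220; y=3: -239; y=4: -272; y=5: -319; y=6: -389; y=7: -484.
Profit is highest at y = 0. Equivalently, the lowest AVC in the table is 42/2 ≈ $21 at y = 2, and P = $3 falls below it — price never covers variable cost, so the firm shuts down and loses only its fixed cost.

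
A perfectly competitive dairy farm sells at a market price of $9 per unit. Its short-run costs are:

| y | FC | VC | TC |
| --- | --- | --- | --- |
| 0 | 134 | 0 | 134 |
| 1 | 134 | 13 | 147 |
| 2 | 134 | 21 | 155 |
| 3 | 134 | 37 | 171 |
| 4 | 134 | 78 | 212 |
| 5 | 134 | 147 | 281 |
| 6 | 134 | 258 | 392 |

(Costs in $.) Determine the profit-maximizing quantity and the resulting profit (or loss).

Tabulate TR − TC: y=0: -134; y=1: -138; y=2: -137; y=3: -144; y=4: -176; y=5: -236; y=6: -338.
Profit is highest at y = 0. Equivalently, the lowest AVC in the table is 21/2 ≈ $10.50 at y = 2, and P = $9 falls below it — price never covers variable cost, so the firm shuts down and loses only its fixed cost.

y = 0 (shut down); profit = -$134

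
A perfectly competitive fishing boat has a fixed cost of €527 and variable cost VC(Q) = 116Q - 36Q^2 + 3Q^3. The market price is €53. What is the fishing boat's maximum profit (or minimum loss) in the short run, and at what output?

Profit = -€233 at Q = 7

AVC = 116 - 36Q + 3Q^2 has its minimum €8 at Q = 6; price €53 clears that bar, so the firm operates.
With MC = 116 - 72Q + 9Q^2, P = MC on the upward-sloping part at Q* = 7.
TR = 53·7 = 371. TC = 527 + 77 = 604. Profit = 371 − 604 = -€233.
Shutting down would mean losing the fixed cost of €527, so operating at a loss of €233 is better by €294.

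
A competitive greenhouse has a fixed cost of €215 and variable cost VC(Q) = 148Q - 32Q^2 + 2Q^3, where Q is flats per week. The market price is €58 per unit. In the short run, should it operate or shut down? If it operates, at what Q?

From TC, MC = TC'(Q) = 148 - 64Q + 6Q^2 and AVC = VC/Q = 148 - 32Q + 2Q^2.
The AVC parabola has its vertex at Q = 32/4 = 8, where AVC = 148 - 32·8 + 2·8^2 = €20.
Since P = €58 ≥ min AVC = €20, price covers variable cost and the firm should produce.
Solving P = MC: 90 - 64Q + 6Q^2 = 0 ⇒ Q = 5/3 or 9. On the upward-sloping branch, Q* = 9.
Check: AVC at Q = 9 is €22 ≤ P, so revenue covers variable cost.
Profit = P·Q − TC = 58·9 − 413 = €109.

Produce at Q = 9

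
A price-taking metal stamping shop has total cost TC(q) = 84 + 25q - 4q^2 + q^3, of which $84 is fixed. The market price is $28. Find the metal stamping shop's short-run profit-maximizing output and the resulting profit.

Profit = -$66 at q = 3

AVC = 25 - 4q + q^2; min AVC = $21 at q = 2. Since P = $28 ≥ min AVC, the firm produces.
MC = 25 - 8q + 3q^2. Setting P = MC and taking the root on the rising branch gives q* = 3.
TR = 28·3 = 84. TC = 84 + 66 = 150. Profit = 84 − 150 = -$66.
Shutting down would mean losing the fixed cost of $84, so operating at a loss of $66 is better by $18.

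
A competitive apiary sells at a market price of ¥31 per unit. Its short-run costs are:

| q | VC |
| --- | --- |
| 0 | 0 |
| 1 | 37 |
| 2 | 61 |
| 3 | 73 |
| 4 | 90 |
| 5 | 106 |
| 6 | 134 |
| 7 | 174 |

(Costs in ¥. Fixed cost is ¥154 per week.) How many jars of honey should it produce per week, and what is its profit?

Compute π = P·q − TC at each output: q=0: -154; q=1: -160; q=2: -153; q=3: -134; q=4: -120; q=5: -105; q=6: -102; q=7: -111.
Profit is maximized at q = 6. AVC there is 134/6 = ¥22.33 ≤ P, so producing beats shutting down (which would give -¥154).

q = 6; profit = -¥102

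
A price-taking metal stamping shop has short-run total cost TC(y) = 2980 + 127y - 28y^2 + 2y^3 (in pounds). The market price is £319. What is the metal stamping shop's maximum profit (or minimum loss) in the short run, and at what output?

Profit = -£100 at y = 12

AVC = 127 - 28y + 2y^2 has its minimum £29 at y = 7; price £319 clears that bar, so the firm operates.
With MC = 127 - 56y + 6y^2, P = MC on the upward-sloping part at y* = 12.
TR = 319·12 = 3828. TC = 2980 + 948 = 3928. Profit = 3828 − 3928 = -£100.
By producing, the firm covers all variable cost plus £2880 of fixed cost; shutting down would lose the full £2980.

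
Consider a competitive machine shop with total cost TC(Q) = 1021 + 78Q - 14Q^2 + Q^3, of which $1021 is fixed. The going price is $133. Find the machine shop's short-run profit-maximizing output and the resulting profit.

Profit = -$53 at Q = 11

AVC = 78 - 14Q + Q^2 has its minimum $29 at Q = 7; price $133 clears that bar, so the firm operates.
With MC = 78 - 28Q + 3Q^2, P = MC on the upward-sloping part at Q* = 11.
TR = 133·11 = 1463. TC = 1021 + 495 = 1516. Profit = 1463 − 1516 = -$53.
Shutting down would mean losing the fixed cost of $1021, so operating at a loss of $53 is better by $968.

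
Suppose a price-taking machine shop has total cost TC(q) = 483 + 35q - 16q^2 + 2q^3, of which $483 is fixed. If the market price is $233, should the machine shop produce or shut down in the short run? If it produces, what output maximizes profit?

Produce at q = 9

Strip out fixed cost: VC = 35q - 16q^2 + 2q^3. Then AVC = 35 - 16q + 2q^2 and MC = 35 - 32q + 6q^2.
AVC is minimized where dAVC/dq = -16 + 4q = 0, at q = 4; min AVC = 35 - 16·4 + 2·4^2 = $3.
Because $233 ≥ $3, revenue can cover variable cost; the firm operates.
P = MC gives -198 - 32q + 6q^2 = 0, with roots -11/3 and 9. Take the larger (rising MC): q* = 9.
Check: AVC at q = 9 is $53 ≤ P, so revenue covers variable cost.
Profit = P·q − TC = 233·9 − 960 = $1137.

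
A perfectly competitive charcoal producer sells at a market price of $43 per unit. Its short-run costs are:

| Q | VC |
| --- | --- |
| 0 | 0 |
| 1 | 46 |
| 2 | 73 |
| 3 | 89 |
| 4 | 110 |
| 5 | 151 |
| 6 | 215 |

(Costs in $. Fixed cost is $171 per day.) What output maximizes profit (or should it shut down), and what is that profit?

Profit at each row (π = 43Q − TC): Q=0: -171; Q=1: -174; Q=2: -158; Q=3: -131; Q=4: -109; Q=5: -107; Q=6: -128.
Profit is maximized at Q = 5. AVC there is 151/5 = $30.20 ≤ P, so producing beats shutting down (which would give -$171).

Q = 5; profit = -$107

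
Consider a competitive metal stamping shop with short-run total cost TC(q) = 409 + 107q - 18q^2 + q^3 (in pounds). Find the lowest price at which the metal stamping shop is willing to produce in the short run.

£26 per unit

Short-run supply begins at min AVC. From VC = 107q - 18q^2 + q^3, AVC = 107 - 18q + q^2.
At the minimum of AVC, MC = AVC. MC = 107 - 36q + 3q^2; setting MC = AVC gives 2q^2 - 18q = 0, so q = 9. min AVC = 26.
The firm shuts down for any P below £26.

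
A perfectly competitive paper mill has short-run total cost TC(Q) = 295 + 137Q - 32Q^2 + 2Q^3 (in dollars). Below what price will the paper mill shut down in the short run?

The firm shuts down when price falls below the minimum of average variable cost. AVC = VC/Q = 137 - 32Q + 2Q^2.
dAVC/dQ = -32 + 4Q = 0 gives Q = 8. min AVC = 137 - 32·8 + 2·8^2 = 9.
So the shutdown price is $9.

$9 per unit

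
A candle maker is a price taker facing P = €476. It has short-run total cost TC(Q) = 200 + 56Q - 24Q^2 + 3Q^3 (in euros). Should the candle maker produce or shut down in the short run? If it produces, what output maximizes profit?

Strip out fixed cost: VC = 56Q - 24Q^2 + 3Q^3. Then AVC = 56 - 24Q + 3Q^2 and MC = 56 - 48Q + 9Q^2.
AVC is minimized where dAVC/dQ = -24 + 6Q = 0, at Q = 4; min AVC = 56 - 24·4 + 3·4^2 = €8.
P = €476 exceeds min AVC = €8, so the firm stays open.
Solving P = MC: -420 - 48Q + 9Q^2 = 0 ⇒ Q = -14/3 or 10. On the upward-sloping branch, Q* = 10.
Check: AVC at Q = 10 is €116 ≤ P, so revenue covers variable cost.
Profit = P·Q − TC = 476·10 − 1360 = €3400.

Produce at Q = 10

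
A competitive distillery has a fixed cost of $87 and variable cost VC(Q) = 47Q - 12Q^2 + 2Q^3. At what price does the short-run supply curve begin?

$29 per unit

The firm shuts down when price falls below the minimum of average variable cost. AVC = VC/Q = 47 - 12Q + 2Q^2.
At the minimum of AVC, MC = AVC. MC = 47 - 24Q + 6Q^2; setting MC = AVC gives 4Q^2 - 12Q = 0, so Q = 3. min AVC = 29.
For P < $29 the firm produces nothing.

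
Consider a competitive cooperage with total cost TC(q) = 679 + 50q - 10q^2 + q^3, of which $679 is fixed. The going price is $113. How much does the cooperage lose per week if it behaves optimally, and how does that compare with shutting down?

Profit = -$31 at q = 9

AVC = 50 - 10q + q^2; min AVC = $25 at q = 5. Since P = $113 ≥ min AVC, the firm produces.
MC = 50 - 20q + 3q^2. Setting P = MC and taking the root on the rising branch gives q* = 9.
TR = 113·9 = 1017. TC = 679 + 369 = 1048. Profit = 1017 − 1048 = -$31.
That loss of $31 beats the $679 the firm would lose by shutting down; producing recovers $648 of fixed cost.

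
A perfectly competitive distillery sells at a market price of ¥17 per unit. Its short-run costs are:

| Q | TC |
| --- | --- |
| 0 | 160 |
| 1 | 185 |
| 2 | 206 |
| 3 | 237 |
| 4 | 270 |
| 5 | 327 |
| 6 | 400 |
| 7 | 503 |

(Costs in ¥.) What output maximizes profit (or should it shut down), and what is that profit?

Q = 0 (shut down); profit = -¥160

Profit at each row (π = 17Q − TC): Q=0: -160; Q=1: -168; Q=2: -172; Q=3: -186; Q=4: -202; Q=5: -242; Q=6: -298; Q=7: -384.
Profit is highest at Q = 0. Equivalently, the lowest AVC in the table is 46/2 ≈ ¥23 at Q = 2, and P = ¥17 falls below it — price never covers variable cost, so the firm shuts down and loses only its fixed cost.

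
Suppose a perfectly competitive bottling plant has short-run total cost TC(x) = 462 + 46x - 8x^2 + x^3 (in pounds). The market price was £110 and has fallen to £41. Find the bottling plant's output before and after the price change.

AVC = 46 - 8x + x^2, minimized at x = 4 where min AVC = £30. MC = 46 - 16x + 3x^2.
With P = £110 above the shutdown price, P = MC gives x = 8.
At P = £41 ≥ min AVC, set P = MC: x = 5. The firm stays open but cuts output.

Output falls from 8 to 5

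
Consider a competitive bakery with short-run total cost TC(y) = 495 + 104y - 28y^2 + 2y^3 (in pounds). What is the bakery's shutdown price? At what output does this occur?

£6 per unit, at y = 7

The firm shuts down when price falls below the minimum of average variable cost. AVC = VC/y = 104 - 28y + 2y^2.
dAVC/dy = -28 + 4y = 0 gives y = 7. min AVC = 104 - 28·7 + 2·7^2 = 6.
For P < £6 the firm produces nothing.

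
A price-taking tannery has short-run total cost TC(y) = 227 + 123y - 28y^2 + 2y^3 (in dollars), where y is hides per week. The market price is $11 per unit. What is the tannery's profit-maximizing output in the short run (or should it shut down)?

Variable cost is VC = 123y - 28y^2 + 2y^3, so AVC = VC/y = 123 - 28y + 2y^2 and MC = dTC/dy = 123 - 56y + 6y^2.
AVC is minimized where dAVC/dy = -28 + 4y = 0, at y = 7; min AVC = 123 - 28·7 + 2·7^2 = $25.
With P < min AVC ($11 < $25), every unit sold adds to the loss.
Best response: produce nothing and absorb the $227 fixed cost.

Shut down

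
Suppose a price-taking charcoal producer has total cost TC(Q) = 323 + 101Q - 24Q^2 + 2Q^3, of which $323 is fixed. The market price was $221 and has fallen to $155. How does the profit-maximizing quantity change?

AVC = 101 - 24Q + 2Q^2, minimized at Q = 6 where min AVC = $29. MC = 101 - 48Q + 6Q^2.
With P = $221 above the shutdown price, P = MC gives Q = 10.
At P = $155 ≥ min AVC, set P = MC: Q = 9. The firm stays open but cuts output.

Output falls from 10 to 9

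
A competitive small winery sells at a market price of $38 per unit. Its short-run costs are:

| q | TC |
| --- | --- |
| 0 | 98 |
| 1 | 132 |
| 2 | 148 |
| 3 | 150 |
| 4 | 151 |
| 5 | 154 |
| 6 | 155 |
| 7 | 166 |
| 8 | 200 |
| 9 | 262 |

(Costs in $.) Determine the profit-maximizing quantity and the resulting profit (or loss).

Profit at each row (π = 38q − TC): q=0: -98; q=1: -94; q=2: -72; q=3: -36; q=4: 1; q=5: 36; q=6: 73; q=7: 100; q=8: 104; q=9: 80.
Profit is maximized at q = 8. AVC there is 102/8 = $12.75 ≤ P, so producing beats shutting down (which would give -$98).

q = 8; profit = $104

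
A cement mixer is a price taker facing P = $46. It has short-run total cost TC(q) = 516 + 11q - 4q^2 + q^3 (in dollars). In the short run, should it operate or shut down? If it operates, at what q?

Strip out fixed cost: VC = 11q - 4q^2 + q^3. Then AVC = 11 - 4q + q^2 and MC = 11 - 8q + 3q^2.
AVC hits its minimum where MC = AVC, at q = 2, giving min AVC = 11 - 4·2 + 2^2 = $7.
P = $46 exceeds min AVC = $7, so the firm stays open.
Solving P = MC: -35 - 8q + 3q^2 = 0 ⇒ q = -7/3 or 5. On the upward-sloping branch, q* = 5.
Check: AVC at q = 5 is $16 ≤ P, so revenue covers variable cost.
Profit = P·q − TC = 46·5 − 596 = -$366, a loss, but smaller than the $516 fixed cost the firm would lose by shutting down.

Produce at q = 5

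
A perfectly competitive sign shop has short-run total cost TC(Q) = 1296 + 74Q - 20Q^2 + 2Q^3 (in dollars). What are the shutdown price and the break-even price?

Shutdown price = min AVC. AVC = 74 - 20Q + 2Q^2, with vertex at Q = 5 and minimum $24.
ATC = 1296/Q + 74 - 20Q + 2Q^2. Setting dATC/dQ = −1296/Q^2 − 20 + 4Q = 0 gives Q = 9 (since 4·9^3 − 20·9^2 = 1296).
min ATC = 1296/9 + 74 − 20·9 + 2·9^2 = $200. That is the break-even price.
Between these two prices the firm operates at a loss; above $200 it earns a profit.

Shutdown price = $24; break-even price = $200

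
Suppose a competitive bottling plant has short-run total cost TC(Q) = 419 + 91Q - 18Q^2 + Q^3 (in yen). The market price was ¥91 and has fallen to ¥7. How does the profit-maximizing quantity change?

Output falls from 12 to 0 (the firm shuts down)

MC = 91 - 36Q + 3Q^2; the shutdown threshold is min AVC = ¥10 (at Q = 9).
With P = ¥91 above the shutdown price, P = MC gives Q = 12.
At P = ¥7 < min AVC = ¥10, price no longer covers variable cost at any output, so the firm shuts down: Q = 0.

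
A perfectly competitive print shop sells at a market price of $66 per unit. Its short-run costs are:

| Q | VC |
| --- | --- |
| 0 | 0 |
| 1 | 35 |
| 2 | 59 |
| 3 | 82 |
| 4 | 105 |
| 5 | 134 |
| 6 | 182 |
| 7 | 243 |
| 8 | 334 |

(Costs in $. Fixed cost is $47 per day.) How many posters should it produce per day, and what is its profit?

Q = 7; profit = $172

Profit at each row (π = 66Q − TC): Q=0: -47; Q=1: -16; Q=2: 26; Q=3: 69; Q=4: 112; Q=5: 149; Q=6: 167; Q=7: 172; Q=8: 147.
Profit is maximized at Q = 7. AVC there is 243/7 = $34.71 ≤ P, so producing beats shutting down (which would give -$47).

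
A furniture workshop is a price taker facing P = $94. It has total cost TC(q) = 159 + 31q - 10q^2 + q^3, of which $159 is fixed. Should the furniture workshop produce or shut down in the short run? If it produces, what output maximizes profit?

Variable cost is VC = 31q - 10q^2 + q^3, so AVC = VC/q = 31 - 10q + q^2 and MC = dTC/dq = 31 - 20q + 3q^2.
AVC is minimized where dAVC/dq = -10 + 2q = 0, at q = 5; min AVC = 31 - 10·5 + 5^2 = $6.
Since P = $94 ≥ min AVC = $6, price covers variable cost and the firm should produce.
Solving P = MC: -63 - 20q + 3q^2 = 0 ⇒ q = -7/3 or 9. On the upward-sloping branch, q* = 9.
Check: AVC at q = 9 is $22 ≤ P, so revenue covers variable cost.
Profit = P·q − TC = 94·9 − 357 = $489.

Produce at q = 9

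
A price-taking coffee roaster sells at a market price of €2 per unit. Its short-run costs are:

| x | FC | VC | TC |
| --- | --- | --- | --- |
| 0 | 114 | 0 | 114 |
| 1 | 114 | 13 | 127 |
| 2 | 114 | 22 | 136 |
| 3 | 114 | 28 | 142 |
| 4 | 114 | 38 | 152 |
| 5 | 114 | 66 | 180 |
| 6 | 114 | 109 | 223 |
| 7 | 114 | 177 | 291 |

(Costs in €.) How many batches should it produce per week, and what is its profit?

Compute π = P·x − TC at each output: x=0: -114; x=1: -125; x=2: -132; x=3: -136; x=4: -144; x=5: -170; x=6: -211; x=7: -277.
Profit is highest at x = 0. Equivalently, the lowest AVC in the table is 28/3 ≈ €9.33 at x = 3, and P = €2 falls below it — price never covers variable cost, so the firm shuts down and loses only its fixed cost.

x = 0 (shut down); profit = -€114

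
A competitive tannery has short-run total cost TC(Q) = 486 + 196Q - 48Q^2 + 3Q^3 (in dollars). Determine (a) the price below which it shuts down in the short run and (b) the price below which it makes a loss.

Shutdown price = min AVC. AVC = 196 - 48Q + 3Q^2, with vertex at Q = 8 and minimum $4.
ATC = 486/Q + 196 - 48Q + 3Q^2. Setting dATC/dQ = −486/Q^2 − 48 + 6Q = 0 gives Q = 9 (since 6·9^3 − 48·9^2 = 486).
min ATC = 486/9 + 196 − 48·9 + 3·9^2 = $61. That is the break-even price.
For $4 ≤ P < $61 the firm produces at a loss; below $4 it shuts down.

Shutdown price = $4; break-even price = $61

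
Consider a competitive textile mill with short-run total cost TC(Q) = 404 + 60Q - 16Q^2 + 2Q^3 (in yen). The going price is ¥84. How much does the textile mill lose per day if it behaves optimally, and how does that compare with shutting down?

Profit = -¥116 at Q = 6

AVC = 60 - 16Q + 2Q^2 has its minimum ¥28 at Q = 4; price ¥84 clears that bar, so the firm operates.
With MC = 60 - 32Q + 6Q^2, P = MC on the upward-sloping part at Q* = 6.
TR = 84·6 = 504. TC = 404 + 216 = 620. Profit = 504 − 620 = -¥116.
Shutting down would mean losing the fixed cost of ¥404, so operating at a loss of ¥116 is better by ¥288.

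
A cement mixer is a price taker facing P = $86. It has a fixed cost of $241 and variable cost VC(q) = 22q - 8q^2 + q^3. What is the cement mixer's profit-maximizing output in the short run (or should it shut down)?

Produce at q = 8

Variable cost is VC = 22q - 8q^2 + q^3, so AVC = VC/q = 22 - 8q + q^2 and MC = dTC/dq = 22 - 16q + 3q^2.
AVC is minimized where dAVC/dq = -8 + 2q = 0, at q = 4; min AVC = 22 - 8·4 + 4^2 = $6.
Because $86 ≥ $6, revenue can cover variable cost; the firm operates.
Set P = MC: 86 = 22 - 16q + 3q^2 → -64 - 16q + 3q^2 = 0. The roots are q = -8/3 and q = 8; the profit-maximizing output is on the rising part of MC, so q* = 8.
Check: AVC at q = 8 is $22 ≤ P, so revenue covers variable cost.
Profit = P·q − TC = 86·8 − 417 = $271.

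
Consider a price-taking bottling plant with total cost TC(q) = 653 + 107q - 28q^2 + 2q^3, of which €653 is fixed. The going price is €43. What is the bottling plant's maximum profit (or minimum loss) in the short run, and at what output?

Profit = -€397 at q = 8

AVC = 107 - 28q + 2q^2; min AVC = €9 at q = 7. Since P = €43 ≥ min AVC, the firm produces.
With MC = 107 - 56q + 6q^2, P = MC on the upward-sloping part at q* = 8.
TR = 43·8 = 344. TC = 653 + 88 = 741. Profit = 344 − 741 = -€397.
That loss of €397 beats the €653 the firm would lose by shutting down; producing recovers €256 of fixed cost.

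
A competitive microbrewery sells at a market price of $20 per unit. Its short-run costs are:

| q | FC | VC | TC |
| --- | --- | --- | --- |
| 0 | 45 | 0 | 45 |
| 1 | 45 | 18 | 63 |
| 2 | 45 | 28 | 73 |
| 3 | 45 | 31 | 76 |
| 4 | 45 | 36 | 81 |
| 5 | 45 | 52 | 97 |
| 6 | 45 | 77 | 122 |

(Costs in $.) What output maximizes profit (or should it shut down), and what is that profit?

q = 5; profit = $3

Tabulate TR − TC: q=0: -45; q=1: -43; q=2: -33; q=3: -16; q=4: -1; q=5: 3; q=6: -2.
Profit is maximized at q = 5. AVC there is 52/5 = $10.40 ≤ P, so producing beats shutting down (which would give -$45).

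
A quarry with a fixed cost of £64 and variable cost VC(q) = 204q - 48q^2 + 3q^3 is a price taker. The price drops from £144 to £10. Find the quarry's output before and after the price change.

MC = 204 - 96q + 9q^2; the shutdown threshold is min AVC = £12 (at q = 8).
At P = £144 ≥ min AVC, set P = MC on the rising branch: q = 10.
At P = £10 < min AVC = £12, price no longer covers variable cost at any output, so the firm shuts down: q = 0.

Output falls from 10 to 0 (the firm shuts down)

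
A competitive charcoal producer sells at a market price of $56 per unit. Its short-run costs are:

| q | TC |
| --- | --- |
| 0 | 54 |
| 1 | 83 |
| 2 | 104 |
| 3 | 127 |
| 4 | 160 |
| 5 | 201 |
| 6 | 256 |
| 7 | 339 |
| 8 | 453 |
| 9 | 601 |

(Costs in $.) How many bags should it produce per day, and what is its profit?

q = 6; profit = $80

Tabulate TR − TC: q=0: -54; q=1: -27; q=2: 8; q=3: 41; q=4: 64; q=5: 79; q=6: 80; q=7: 53; q=8: -5; q=9: -97.
Profit is maximized at q = 6. AVC there is 202/6 = $33.67 ≤ P, so producing beats shutting down (which would give -$54).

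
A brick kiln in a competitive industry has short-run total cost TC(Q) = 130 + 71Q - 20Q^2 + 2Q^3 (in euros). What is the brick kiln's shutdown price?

Short-run supply begins at min AVC. From VC = 71Q - 20Q^2 + 2Q^3, AVC = 71 - 20Q + 2Q^2.
dAVC/dQ = -20 + 4Q = 0 gives Q = 5. min AVC = 71 - 20·5 + 2·5^2 = 21.
So the shutdown price is €21.

€21 per unit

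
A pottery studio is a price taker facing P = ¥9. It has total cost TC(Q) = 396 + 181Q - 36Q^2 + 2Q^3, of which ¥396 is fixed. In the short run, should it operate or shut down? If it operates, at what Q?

From TC, MC = TC'(Q) = 181 - 72Q + 6Q^2 and AVC = VC/Q = 181 - 36Q + 2Q^2.
AVC hits its minimum where MC = AVC, at Q = 9, giving min AVC = 181 - 36·9 + 2·9^2 = ¥19.
With P < min AVC (¥9 < ¥19), every unit sold adds to the loss.
Best response: produce nothing and absorb the ¥396 fixed cost.

Shut down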